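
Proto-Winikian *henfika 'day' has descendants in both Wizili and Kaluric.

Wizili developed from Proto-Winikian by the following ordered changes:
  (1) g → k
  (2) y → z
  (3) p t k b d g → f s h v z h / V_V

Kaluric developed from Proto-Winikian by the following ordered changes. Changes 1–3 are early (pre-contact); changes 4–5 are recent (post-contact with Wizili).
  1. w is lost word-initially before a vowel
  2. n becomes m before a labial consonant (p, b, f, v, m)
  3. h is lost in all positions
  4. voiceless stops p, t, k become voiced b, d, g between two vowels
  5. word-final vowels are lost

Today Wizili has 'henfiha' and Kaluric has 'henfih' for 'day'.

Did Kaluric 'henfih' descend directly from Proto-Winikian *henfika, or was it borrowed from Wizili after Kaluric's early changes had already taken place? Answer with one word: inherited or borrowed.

If inherited, *henfika would pass through all of Kaluric's changes:
Kaluric: *henfika > hemfika > emfika > emfiga > emfig  (by nasal place assimilation, h-loss, intervocalic voicing, apocope)
If borrowed from Wizili 'henfiha' after the early changes, it would undergo only the recent ones:
  rule 4 (intervocalic voicing): no change (henfiha)
  rule 5 (apocope): henfiha → henfih
  ⇒ as a loan: henfih
Kaluric 'henfih' matches the loan outcome 'henfih', not the inherited 'emfig' — it skipped the early Kaluric changes, so it was borrowed from Wizili.

borrowed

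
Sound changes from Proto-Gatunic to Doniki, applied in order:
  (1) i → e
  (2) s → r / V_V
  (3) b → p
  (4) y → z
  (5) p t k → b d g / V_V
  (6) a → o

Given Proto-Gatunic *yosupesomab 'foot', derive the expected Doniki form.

Doniki: start from *yosupesomab.
  rule 1: no change — yosupesomab
  rule 2 (rhotacism): yosupesomab → yoruperomab
  rule 3 (unconditioned shift): yoruperomab → yoruperomap
  rule 4 (unconditioned shift): yoruperomap → zoruperomap
  rule 5 (intervocalic voicing): zoruperomap → zoruberomap
  rule 6 (vowel merger): zoruberomap → zoruberomop
  ⇒ Doniki zoruberomop

zoruberomop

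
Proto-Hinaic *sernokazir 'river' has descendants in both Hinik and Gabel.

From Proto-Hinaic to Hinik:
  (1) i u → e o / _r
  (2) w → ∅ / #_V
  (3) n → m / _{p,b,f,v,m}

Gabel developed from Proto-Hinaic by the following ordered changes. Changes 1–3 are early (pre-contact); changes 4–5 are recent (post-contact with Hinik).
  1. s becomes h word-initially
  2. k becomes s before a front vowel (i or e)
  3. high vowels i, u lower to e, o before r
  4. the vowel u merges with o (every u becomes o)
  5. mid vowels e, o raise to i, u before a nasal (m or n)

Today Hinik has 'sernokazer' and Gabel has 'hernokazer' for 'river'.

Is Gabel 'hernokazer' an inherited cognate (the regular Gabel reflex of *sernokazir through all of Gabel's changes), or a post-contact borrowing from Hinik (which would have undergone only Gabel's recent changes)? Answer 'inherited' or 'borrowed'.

inherited

If inherited, *sernokazir would pass through all of Gabel's changes:
Gabel: start from *sernokazir.
  rule 1 (debuccalisation): sernokazir → hernokazir
  rule 2: no change — hernokazir
  rule 3 (pre-rhotic lowering): hernokazir → hernokazer
  rule 4: no change — hernokazer
  rule 5: no change — hernokazer
  ⇒ Gabel hernokazer
If borrowed from Hinik 'sernokazer' after the early changes, it would undergo only the recent ones:
  rule 4 (vowel merger): no change (sernokazer)
  rule 5 (pre-nasal raising): no change (sernokazer)
  ⇒ as a loan: sernokazer
Gabel 'hernokazer' matches the inherited outcome exactly, so it is an inherited cognate, not a loan.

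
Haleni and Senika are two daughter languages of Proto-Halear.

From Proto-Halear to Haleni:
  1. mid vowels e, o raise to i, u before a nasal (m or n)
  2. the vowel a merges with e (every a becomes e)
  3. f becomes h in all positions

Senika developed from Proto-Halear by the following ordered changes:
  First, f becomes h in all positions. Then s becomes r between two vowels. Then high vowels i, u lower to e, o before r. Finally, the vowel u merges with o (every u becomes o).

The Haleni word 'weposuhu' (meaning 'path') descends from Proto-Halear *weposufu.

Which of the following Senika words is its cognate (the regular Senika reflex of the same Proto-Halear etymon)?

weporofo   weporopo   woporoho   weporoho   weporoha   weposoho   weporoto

Senika: start from *weposufu.
  rule 1 (unconditioned shift): weposufu → weposuhu
  rule 2 (rhotacism): weposuhu → weporuhu
  rule 3: no change — weporuhu
  rule 4 (vowel merger): weporuhu → weporoho
  ⇒ Senika weporoho

weporoho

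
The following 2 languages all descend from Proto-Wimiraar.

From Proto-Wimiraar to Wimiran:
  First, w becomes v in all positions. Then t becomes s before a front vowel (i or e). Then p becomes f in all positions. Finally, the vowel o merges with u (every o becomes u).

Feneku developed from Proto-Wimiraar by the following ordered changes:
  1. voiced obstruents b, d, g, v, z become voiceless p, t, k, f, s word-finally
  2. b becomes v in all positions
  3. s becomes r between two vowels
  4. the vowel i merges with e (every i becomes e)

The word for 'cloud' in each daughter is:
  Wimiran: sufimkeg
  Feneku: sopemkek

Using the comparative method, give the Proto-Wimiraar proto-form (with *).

Position 2: Wimiran has u, Feneku has o. Feneku preserves o here (none of its changes turn any other segment into o), so the proto-segment is *o.
Position 3: Wimiran has f, Feneku has p. Taking the neighbouring segments as reconstructed: Wimiran f could go back to *p or *f; Feneku p can only go back to *p — the one source consistent with every daughter is *p.
Continuing position by position gives *sopimkeg; check it forward:
Wimiran: *sopimkeg > sofimkeg > sufimkeg  (by unconditioned shift, vowel merger)
Feneku: *sopimkeg > sopimkek > sopemkek  (by final devoicing, vowel merger)
No other proto-form is consistent with every reflex, so the reconstruction is *sopimkeg.

*sopimkeg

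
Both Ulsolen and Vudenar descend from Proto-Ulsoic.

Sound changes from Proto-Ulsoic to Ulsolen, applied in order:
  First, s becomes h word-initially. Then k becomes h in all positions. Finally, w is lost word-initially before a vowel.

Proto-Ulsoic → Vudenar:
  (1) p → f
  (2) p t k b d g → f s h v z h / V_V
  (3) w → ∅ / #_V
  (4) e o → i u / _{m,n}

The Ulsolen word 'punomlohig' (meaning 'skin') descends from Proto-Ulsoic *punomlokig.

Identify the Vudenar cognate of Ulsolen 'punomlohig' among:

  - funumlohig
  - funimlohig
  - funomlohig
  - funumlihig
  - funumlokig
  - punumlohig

funumlohig

Vudenar: start from *punomlokig.
  rule 1 (unconditioned shift): punomlokig → funomlokig
  rule 2 (intervocalic lenition): funomlokig → funomlohig
  rule 3: no change — funomlohig
  rule 4 (pre-nasal raising): funomlohig → funumlohig
  ⇒ Vudenar funumlohig
The other candidates each miss or misapply at least one Vudenar change.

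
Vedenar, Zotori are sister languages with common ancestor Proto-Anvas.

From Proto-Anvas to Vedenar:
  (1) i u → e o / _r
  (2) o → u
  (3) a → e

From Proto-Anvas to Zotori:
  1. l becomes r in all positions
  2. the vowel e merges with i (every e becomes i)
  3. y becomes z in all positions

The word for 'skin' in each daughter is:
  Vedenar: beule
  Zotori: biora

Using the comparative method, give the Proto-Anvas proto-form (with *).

Position 5: Vedenar has e, Zotori has a. Zotori preserves a here (none of its changes turn any other segment into a), so the proto-segment is *a.
Position 2: Vedenar has e, Zotori has i. Taking the neighbouring segments as reconstructed: Vedenar e could go back to *a or *e; Zotori i could go back to *e or *i — the one source consistent with every daughter is *e.
This points to *beola. Verify forward in each daughter:
Vedenar: *beola > beula > beule  (by vowel merger, vowel merger)
Zotori: *beola > beora > biora  (by unconditioned shift, vowel merger)
No other proto-form is consistent with every reflex, so the reconstruction is *beola.

*beola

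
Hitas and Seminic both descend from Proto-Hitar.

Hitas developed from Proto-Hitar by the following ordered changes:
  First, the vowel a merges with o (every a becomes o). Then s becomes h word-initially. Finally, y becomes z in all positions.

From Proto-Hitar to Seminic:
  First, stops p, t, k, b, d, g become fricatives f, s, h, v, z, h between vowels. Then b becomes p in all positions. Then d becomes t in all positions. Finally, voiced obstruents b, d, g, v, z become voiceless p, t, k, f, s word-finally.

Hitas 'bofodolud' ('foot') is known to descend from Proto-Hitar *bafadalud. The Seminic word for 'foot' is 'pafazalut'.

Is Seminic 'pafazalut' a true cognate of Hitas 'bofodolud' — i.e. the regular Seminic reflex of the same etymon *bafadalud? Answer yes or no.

yes

Derive the expected Seminic reflex of *bafadalud:
Seminic: *bafadalud > bafazalud > pafazalud > pafazalut  (by intervocalic lenition, unconditioned shift, unconditioned shift)
Seminic 'pafazalut' matches the regular reflex exactly, so the pair is cognate.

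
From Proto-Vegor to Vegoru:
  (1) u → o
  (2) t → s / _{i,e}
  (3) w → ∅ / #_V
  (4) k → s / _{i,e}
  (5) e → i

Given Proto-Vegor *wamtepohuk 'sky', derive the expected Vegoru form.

amsipohok

Vegoru: *wamtepohuk
  wamtepohuk → wamtepohok   [vowel merger]
  wamtepohok → wamsepohok   [palatalisation]
  wamsepohok → amsepohok   [glide loss]
  amsepohok (rule 4 does not apply)
  amsepohok → amsipohok   [vowel merger]
  giving Vegoru amsipohok.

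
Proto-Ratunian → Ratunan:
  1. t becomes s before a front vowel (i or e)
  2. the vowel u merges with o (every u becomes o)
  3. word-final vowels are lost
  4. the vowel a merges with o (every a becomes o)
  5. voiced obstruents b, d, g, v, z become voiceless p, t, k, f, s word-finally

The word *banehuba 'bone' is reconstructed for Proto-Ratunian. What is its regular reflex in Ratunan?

Ratunan: start from *banehuba.
  rule 1: no change — banehuba
  rule 2 (vowel merger): banehuba → banehoba
  rule 3 (apocope): banehoba → banehob
  rule 4 (vowel merger): banehob → bonehob
  rule 5 (final devoicing): bonehob → bonehop
  ⇒ Ratunan bonehop

bonehop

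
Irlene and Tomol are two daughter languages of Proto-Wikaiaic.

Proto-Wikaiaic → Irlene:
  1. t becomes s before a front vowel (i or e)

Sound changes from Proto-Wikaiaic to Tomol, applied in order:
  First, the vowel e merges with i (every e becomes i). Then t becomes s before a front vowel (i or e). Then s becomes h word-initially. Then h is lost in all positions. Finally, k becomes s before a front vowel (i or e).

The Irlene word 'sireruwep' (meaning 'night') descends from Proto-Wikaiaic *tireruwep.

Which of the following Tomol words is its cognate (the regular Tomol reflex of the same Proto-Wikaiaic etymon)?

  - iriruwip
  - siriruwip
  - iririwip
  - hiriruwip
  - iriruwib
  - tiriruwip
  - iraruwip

iriruwip

Tomol: *tireruwep > tiriruwip > siriruwip > hiriruwip > iriruwip  (by vowel merger, palatalisation, debuccalisation, h-loss)
Among the options, 'iriruwip' alone shows every Tomol change applied in order.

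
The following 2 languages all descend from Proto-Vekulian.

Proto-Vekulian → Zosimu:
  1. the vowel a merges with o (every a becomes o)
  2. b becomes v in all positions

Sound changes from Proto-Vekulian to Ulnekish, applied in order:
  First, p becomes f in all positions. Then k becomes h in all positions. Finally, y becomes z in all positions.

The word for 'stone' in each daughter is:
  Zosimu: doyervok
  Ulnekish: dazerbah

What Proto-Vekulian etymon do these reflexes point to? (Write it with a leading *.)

*dayerbak

Position 3: Zosimu has y, Ulnekish has z. Zosimu preserves y here (none of its changes turn any other segment into y), so the proto-segment is *y.
Position 2: Zosimu has o, Ulnekish has a. Ulnekish preserves a here (none of its changes turn any other segment into a), so the proto-segment is *a.
Position 8: Zosimu has k, Ulnekish has h. Zosimu preserves k here (none of its changes turn any other segment into k), so the proto-segment is *k.
Continuing position by position gives *dayerbak; check it forward:
Zosimu: *dayerbak > doyerbok > doyervok  (by vowel merger, unconditioned shift)
Ulnekish: *dayerbak > dayerbah > dazerbah  (by unconditioned shift, unconditioned shift)
Only *dayerbak yields all of Zosimu doyervok, Ulnekish dazerbah.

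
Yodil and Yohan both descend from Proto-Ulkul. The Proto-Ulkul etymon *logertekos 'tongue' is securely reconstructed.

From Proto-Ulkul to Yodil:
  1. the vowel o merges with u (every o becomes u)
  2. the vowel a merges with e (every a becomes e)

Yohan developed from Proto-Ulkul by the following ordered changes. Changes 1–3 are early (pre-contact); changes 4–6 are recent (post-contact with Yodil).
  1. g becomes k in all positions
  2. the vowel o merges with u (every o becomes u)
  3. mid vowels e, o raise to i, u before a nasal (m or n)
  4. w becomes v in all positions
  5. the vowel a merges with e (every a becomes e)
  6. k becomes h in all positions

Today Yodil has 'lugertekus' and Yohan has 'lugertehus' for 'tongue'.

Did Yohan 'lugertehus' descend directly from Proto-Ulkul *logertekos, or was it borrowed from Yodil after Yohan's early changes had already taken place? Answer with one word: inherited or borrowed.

If inherited, *logertekos would pass through all of Yohan's changes:
Yohan: *logertekos > lokertekos > lukertekus > luhertehus  (by unconditioned shift, vowel merger, unconditioned shift)
If borrowed from Yodil 'lugertekus' after the early changes, it would undergo only the recent ones:
  rule 4 (unconditioned shift): no change (lugertekus)
  rule 5 (vowel merger): no change (lugertekus)
  rule 6 (unconditioned shift): lugertekus → lugertehus
  ⇒ as a loan: lugertehus
Yohan 'lugertehus' matches the loan outcome 'lugertehus', not the inherited 'luhertehus' — it skipped the early Yohan changes, so it was borrowed from Yodil.

borrowed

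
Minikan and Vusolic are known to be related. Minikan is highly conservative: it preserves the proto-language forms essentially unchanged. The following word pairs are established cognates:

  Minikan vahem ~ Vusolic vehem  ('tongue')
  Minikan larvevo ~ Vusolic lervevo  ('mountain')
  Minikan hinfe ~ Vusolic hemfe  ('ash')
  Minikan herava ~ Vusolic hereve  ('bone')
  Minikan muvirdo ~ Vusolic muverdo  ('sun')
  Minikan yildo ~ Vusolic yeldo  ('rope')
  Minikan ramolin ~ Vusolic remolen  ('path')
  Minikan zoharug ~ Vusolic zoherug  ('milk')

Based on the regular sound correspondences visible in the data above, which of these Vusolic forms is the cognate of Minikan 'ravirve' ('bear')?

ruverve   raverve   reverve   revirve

reverve

herava ~ hereve — Minikan a corresponds to Vusolic e after a consonant, before a labial obstruent.
muvirdo ~ muverdo — Minikan i corresponds to Vusolic e after a consonant, before r.
Applying these to Minikan 'ravirve':
  ravirve → revirve   (a→e after a consonant, before a labial obstruent)
  revirve → reverve   (i→e after a consonant, before r)
So the Vusolic cognate is 'reverve'.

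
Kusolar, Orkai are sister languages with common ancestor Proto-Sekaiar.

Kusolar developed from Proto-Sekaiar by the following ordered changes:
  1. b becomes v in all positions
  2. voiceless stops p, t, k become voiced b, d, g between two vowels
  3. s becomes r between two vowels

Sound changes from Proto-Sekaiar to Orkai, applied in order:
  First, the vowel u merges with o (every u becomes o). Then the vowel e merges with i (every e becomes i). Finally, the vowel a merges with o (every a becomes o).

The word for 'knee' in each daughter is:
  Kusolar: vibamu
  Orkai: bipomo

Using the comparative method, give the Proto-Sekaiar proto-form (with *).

*bipamu

Position 3: Kusolar has b, Orkai has p. Orkai preserves p here (none of its changes turn any other segment into p), so the proto-segment is *p.
Position 4: Kusolar has a, Orkai has o. Kusolar preserves a here (none of its changes turn any other segment into a), so the proto-segment is *a.
Position 1: Kusolar has v, Orkai has b. Orkai preserves b here (none of its changes turn any other segment into b), so the proto-segment is *b.
Continuing position by position gives *bipamu; check it forward:
Kusolar: start from *bipamu.
  rule 1 (unconditioned shift): bipamu → vipamu
  rule 2 (intervocalic voicing): vipamu → vibamu
  rule 3: no change — vibamu
  ⇒ Kusolar vibamu
Orkai: start from *bipamu.
  rule 1 (vowel merger): bipamu → bipamo
  rule 2: no change — bipamo
  rule 3 (vowel merger): bipamo → bipomo
  ⇒ Orkai bipomo
*bipamu is the unique common source.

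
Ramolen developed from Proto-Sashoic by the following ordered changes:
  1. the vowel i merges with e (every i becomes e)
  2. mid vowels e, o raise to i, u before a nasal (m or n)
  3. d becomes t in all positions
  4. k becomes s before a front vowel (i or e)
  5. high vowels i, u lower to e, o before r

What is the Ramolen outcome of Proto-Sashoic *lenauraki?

Ramolen: *lenauraki > lenaurake > linaurake > linaurase > linaorase  (by vowel merger, pre-nasal raising, palatalisation, pre-rhotic lowering)

linaorase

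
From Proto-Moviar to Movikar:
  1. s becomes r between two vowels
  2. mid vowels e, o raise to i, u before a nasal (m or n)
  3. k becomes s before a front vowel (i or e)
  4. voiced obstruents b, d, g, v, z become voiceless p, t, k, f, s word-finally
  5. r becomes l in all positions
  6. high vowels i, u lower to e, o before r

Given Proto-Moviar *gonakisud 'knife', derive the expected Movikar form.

gunasilut

Movikar: *gonakisud > gonakirud > gunakirud > gunasirud > gunasirut > gunasilut  (by rhotacism, pre-nasal raising, palatalisation, final devoicing, unconditioned shift)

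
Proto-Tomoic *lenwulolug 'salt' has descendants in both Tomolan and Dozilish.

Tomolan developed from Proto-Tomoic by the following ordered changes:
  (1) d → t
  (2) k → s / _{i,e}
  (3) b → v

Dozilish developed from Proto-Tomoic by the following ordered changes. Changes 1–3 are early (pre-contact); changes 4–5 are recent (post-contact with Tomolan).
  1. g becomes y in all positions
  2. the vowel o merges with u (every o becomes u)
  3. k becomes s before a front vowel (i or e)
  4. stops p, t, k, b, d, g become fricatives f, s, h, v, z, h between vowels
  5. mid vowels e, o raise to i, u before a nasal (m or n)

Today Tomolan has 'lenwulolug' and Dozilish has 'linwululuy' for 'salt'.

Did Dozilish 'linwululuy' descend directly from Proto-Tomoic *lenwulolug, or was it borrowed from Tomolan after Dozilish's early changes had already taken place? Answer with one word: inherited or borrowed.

inherited

If inherited, *lenwulolug would pass through all of Dozilish's changes:
Dozilish: *lenwulolug > lenwuloluy > lenwululuy > linwululuy  (by unconditioned shift, vowel merger, pre-nasal raising)
If borrowed from Tomolan 'lenwulolug' after the early changes, it would undergo only the recent ones:
  rule 4 (intervocalic lenition): no change (lenwulolug)
  rule 5 (pre-nasal raising): lenwulolug → linwulolug
  ⇒ as a loan: linwulolug
Dozilish 'linwululuy' matches the inherited outcome exactly, so it is an inherited cognate, not a loan.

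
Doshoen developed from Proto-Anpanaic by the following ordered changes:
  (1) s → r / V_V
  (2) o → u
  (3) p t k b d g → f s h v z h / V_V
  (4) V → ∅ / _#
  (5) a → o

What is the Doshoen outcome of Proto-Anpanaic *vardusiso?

vordurir

Doshoen: *vardusiso > varduriro > varduriru > vardurir > vordurir  (by rhotacism, vowel merger, apocope, vowel merger)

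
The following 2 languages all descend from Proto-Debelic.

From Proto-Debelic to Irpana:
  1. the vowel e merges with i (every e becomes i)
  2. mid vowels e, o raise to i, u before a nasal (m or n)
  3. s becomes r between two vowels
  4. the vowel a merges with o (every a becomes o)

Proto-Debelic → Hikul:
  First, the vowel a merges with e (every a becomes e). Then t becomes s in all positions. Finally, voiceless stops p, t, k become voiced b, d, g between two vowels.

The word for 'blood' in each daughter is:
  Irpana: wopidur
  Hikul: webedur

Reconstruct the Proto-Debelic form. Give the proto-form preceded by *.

*wapedur

Position 4: Irpana has i, Hikul has e. Taking the neighbouring segments as reconstructed: Irpana i could go back to *e or *i; Hikul e could go back to *a or *e — the one source consistent with every daughter is *e.
Position 2: Irpana has o, Hikul has e. Taking the neighbouring segments as reconstructed: Irpana o could go back to *a or *o; Hikul e could go back to *a or *e — the one source consistent with every daughter is *a.
This points to *wapedur. Verify forward in each daughter:
Irpana: start from *wapedur.
  rule 1 (vowel merger): wapedur → wapidur
  rule 2: no change — wapidur
  rule 3: no change — wapidur
  rule 4 (vowel merger): wapidur → wopidur
  ⇒ Irpana wopidur
Hikul: start from *wapedur.
  rule 1 (vowel merger): wapedur → wepedur
  rule 2: no change — wepedur
  rule 3 (intervocalic voicing): wepedur → webedur
  ⇒ Hikul webedur
*wapedur is the unique common source.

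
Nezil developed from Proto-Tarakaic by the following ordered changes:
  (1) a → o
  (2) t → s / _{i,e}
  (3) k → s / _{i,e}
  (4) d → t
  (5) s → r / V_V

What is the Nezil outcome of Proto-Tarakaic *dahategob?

tohoregob

Nezil: start from *dahategob.
  rule 1 (vowel merger): dahategob → dohotegob
  rule 2 (palatalisation): dohotegob → dohosegob
  rule 3: no change — dohosegob
  rule 4 (unconditioned shift): dohosegob → tohosegob
  rule 5 (rhotacism): tohosegob → tohoregob
  ⇒ Nezil tohoregob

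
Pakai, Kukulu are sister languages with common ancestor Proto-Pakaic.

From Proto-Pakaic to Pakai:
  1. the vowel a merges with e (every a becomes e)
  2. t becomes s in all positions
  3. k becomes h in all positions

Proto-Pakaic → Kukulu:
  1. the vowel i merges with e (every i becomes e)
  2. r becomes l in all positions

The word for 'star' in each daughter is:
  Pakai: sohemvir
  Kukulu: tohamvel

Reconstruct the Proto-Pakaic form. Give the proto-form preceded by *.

Position 1: Pakai has s, Kukulu has t. Kukulu preserves t here (none of its changes turn any other segment into t), so the proto-segment is *t.
Position 8: Pakai has r, Kukulu has l. Pakai preserves r here (none of its changes turn any other segment into r), so the proto-segment is *r.
Verify the candidate proto-form against each daughter:
Pakai: *tohamvir
  tohamvir → tohemvir   [vowel merger]
  tohemvir → sohemvir   [unconditioned shift]
  sohemvir (rule 3 does not apply)
  giving Pakai sohemvir.
Kukulu: *tohamvir
  tohamvir → tohamver   [vowel merger]
  tohamver → tohamvel   [unconditioned shift]
  giving Kukulu tohamvel.
No other proto-form is consistent with every reflex, so the reconstruction is *tohamvir.

*tohamvir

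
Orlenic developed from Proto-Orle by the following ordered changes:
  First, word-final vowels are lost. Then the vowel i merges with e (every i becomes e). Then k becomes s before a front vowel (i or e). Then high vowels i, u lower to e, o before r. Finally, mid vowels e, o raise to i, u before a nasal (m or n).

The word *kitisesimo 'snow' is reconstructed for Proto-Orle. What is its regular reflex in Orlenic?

setesesim

Orlenic: *kitisesimo
  kitisesimo → kitisesim   [apocope]
  kitisesim → ketesesem   [vowel merger]
  ketesesem → setesesem   [palatalisation]
  setesesem (rule 4 does not apply)
  setesesem → setesesim   [pre-nasal raising]
  giving Orlenic setesesim.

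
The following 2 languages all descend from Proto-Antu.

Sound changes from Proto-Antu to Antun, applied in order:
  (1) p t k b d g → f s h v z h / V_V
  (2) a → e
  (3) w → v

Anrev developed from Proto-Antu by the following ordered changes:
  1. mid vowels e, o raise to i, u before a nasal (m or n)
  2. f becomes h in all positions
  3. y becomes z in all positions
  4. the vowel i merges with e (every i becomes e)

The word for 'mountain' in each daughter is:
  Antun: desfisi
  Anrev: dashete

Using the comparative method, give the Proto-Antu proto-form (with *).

Position 4: Antun has f, Anrev has h. Taking the neighbouring segments as reconstructed: Antun f can only go back to *f; Anrev h could go back to *f or *h — the one source consistent with every daughter is *f.
Position 5: Antun has i, Anrev has e. Antun preserves i here (none of its changes turn any other segment into i), so the proto-segment is *i.
Position 6: Antun has s, Anrev has t. Anrev preserves t here (none of its changes turn any other segment into t), so the proto-segment is *t.
This points to *dasfiti. Verify forward in each daughter:
Antun: *dasfiti
  dasfiti → dasfisi   [intervocalic lenition]
  dasfisi → desfisi   [vowel merger]
  desfisi (rule 3 does not apply)
  giving Antun desfisi.
Anrev: start from *dasfiti.
  rule 1: no change — dasfiti
  rule 2 (unconditioned shift): dasfiti → dashiti
  rule 3: no change — dashiti
  rule 4 (vowel merger): dashiti → dashete
  ⇒ Anrev dashete
Only *dasfiti yields all of Antun desfisi, Anrev dashete.

*dasfiti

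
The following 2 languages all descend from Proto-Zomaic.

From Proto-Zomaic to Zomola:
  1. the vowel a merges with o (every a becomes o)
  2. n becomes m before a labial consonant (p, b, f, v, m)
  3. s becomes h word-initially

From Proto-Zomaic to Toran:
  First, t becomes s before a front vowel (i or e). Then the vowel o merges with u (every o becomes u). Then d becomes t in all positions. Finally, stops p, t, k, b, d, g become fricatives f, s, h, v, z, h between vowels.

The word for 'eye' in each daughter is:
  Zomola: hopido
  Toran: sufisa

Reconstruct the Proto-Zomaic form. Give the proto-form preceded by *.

*sopida

Position 6: Zomola has o, Toran has a. Toran preserves a here (none of its changes turn any other segment into a), so the proto-segment is *a.
Position 5: Zomola has d, Toran has s. Zomola preserves d here (none of its changes turn any other segment into d), so the proto-segment is *d.
Position 3: Zomola has p, Toran has f. Zomola preserves p here (none of its changes turn any other segment into p), so the proto-segment is *p.
Verify the candidate proto-form against each daughter:
Zomola: *sopida
  sopida → sopido   [vowel merger]
  sopido (rule 2 does not apply)
  sopido → hopido   [debuccalisation]
  giving Zomola hopido.
Toran: start from *sopida.
  rule 1: no change — sopida
  rule 2 (vowel merger): sopida → supida
  rule 3 (unconditioned shift): supida → supita
  rule 4 (intervocalic lenition): supita → sufisa
  ⇒ Toran sufisa
Only *sopida yields all of Zomola hopido, Toran sufisa.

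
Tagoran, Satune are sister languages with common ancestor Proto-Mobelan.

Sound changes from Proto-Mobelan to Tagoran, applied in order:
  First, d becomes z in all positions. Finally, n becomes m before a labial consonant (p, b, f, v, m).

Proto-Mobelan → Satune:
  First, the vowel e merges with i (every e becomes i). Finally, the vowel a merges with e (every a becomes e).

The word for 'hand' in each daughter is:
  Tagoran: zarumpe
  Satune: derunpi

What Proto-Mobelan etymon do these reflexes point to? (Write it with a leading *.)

*darunpe

Position 1: Tagoran has z, Satune has d. Satune preserves d here (none of its changes turn any other segment into d), so the proto-segment is *d.
Position 2: Tagoran has a, Satune has e. Tagoran preserves a here (none of its changes turn any other segment into a), so the proto-segment is *a.
Verify the candidate proto-form against each daughter:
Tagoran: *darunpe
  darunpe → zarunpe   [unconditioned shift]
  zarunpe → zarumpe   [nasal place assimilation]
  giving Tagoran zarumpe.
Satune: start from *darunpe.
  rule 1 (vowel merger): darunpe → darunpi
  rule 2 (vowel merger): darunpi → derunpi
  ⇒ Satune derunpi
*darunpe is the unique common source.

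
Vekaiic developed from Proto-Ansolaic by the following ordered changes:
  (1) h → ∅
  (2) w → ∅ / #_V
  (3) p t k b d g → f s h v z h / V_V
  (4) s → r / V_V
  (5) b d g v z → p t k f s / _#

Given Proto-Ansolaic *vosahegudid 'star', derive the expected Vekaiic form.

voraehuzit

Vekaiic: start from *vosahegudid.
  rule 1 (h-loss): vosahegudid → vosaegudid
  rule 2: no change — vosaegudid
  rule 3 (intervocalic lenition): vosaegudid → vosaehuzid
  rule 4 (rhotacism): vosaehuzid → voraehuzid
  rule 5 (final devoicing): voraehuzid → voraehuzit
  ⇒ Vekaiic voraehuzit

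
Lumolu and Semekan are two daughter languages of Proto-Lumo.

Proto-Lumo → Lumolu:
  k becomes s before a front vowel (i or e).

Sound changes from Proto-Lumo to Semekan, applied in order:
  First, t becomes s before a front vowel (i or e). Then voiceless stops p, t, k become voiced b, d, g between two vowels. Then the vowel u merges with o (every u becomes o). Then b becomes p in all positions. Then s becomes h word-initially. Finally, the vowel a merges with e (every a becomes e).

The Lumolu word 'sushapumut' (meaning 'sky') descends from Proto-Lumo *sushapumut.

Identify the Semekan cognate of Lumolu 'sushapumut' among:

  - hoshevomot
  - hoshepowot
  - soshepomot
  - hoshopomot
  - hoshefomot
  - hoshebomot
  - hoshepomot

hoshepomot

Semekan: start from *sushapumut.
  rule 1: no change — sushapumut
  rule 2 (intervocalic voicing): sushapumut → sushabumut
  rule 3 (vowel merger): sushabumut → soshabomot
  rule 4 (unconditioned shift): soshabomot → soshapomot
  rule 5 (debuccalisation): soshapomot → hoshapomot
  rule 6 (vowel merger): hoshapomot → hoshepomot
  ⇒ Semekan hoshepomot
Only 'hoshepomot' matches the regular Semekan development of *sushapumut.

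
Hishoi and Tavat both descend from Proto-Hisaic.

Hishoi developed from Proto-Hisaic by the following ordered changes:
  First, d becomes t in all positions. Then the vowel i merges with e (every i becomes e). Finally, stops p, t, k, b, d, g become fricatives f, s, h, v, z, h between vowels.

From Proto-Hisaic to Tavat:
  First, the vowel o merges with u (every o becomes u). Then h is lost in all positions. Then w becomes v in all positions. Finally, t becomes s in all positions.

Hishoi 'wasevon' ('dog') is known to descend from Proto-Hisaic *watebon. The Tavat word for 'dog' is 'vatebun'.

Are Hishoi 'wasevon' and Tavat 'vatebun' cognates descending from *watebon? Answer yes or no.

Derive the expected Tavat reflex of *watebon:
Tavat: *watebon
  watebon → watebun   [vowel merger]
  watebun (rule 2 does not apply)
  watebun → vatebun   [unconditioned shift]
  vatebun → vasebun   [unconditioned shift]
  giving Tavat vasebun.
The regular Tavat reflex would be 'vasebun', but the attested form is 'vatebun'. The correspondence is irregular, so they are not cognates (the Tavat form has a different source).

no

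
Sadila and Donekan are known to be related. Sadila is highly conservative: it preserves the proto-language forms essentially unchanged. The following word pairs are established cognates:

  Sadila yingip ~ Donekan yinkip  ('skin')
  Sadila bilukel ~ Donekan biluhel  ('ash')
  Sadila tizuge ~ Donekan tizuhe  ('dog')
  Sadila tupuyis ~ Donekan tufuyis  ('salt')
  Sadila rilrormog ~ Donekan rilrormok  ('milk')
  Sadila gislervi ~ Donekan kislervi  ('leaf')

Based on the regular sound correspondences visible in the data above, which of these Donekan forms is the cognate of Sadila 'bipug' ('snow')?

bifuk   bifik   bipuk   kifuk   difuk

bifuk

tupuyis ~ tufuyis — Sadila p corresponds to Donekan f between vowels (before a back vowel).
rilrormog ~ rilrormok — Sadila g corresponds to Donekan k word-finally.
Applying these to Sadila 'bipug':
  bipug → bifug   (p→f between vowels (before a back vowel))
  bifug → bifuk   (g→k word-finally)
So the Donekan cognate is 'bifuk'.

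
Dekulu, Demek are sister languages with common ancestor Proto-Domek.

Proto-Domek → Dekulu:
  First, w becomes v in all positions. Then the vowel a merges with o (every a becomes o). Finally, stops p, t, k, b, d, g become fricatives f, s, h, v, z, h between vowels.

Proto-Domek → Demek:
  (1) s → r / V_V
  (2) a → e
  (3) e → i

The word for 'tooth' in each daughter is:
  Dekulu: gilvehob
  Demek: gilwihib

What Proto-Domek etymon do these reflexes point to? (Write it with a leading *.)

*gilwehab

Position 7: Dekulu has o, Demek has i. Taking the neighbouring segments as reconstructed: Dekulu o could go back to *a or *o; Demek i could go back to *a or *e or *i — the one source consistent with every daughter is *a.
Position 4: Dekulu has v, Demek has w. Demek preserves w here (none of its changes turn any other segment into w), so the proto-segment is *w.
Continuing position by position gives *gilwehab; check it forward:
Dekulu: *gilwehab > gilvehab > gilvehob  (by unconditioned shift, vowel merger)
Demek: *gilwehab > gilweheb > gilwihib  (by vowel merger, vowel merger)
Only *gilwehab yields all of Dekulu gilvehob, Demek gilwihib.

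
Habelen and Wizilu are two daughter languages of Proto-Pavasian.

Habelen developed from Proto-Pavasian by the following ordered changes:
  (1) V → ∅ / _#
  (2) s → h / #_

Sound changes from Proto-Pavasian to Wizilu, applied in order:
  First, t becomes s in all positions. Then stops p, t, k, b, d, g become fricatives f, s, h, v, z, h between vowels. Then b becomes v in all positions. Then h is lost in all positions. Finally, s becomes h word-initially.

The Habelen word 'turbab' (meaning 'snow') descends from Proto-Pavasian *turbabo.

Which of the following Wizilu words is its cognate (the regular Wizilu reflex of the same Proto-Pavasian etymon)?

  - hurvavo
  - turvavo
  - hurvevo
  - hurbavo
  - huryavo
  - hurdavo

hurvavo

Wizilu: *turbabo
  turbabo → surbabo   [unconditioned shift]
  surbabo → surbavo   [intervocalic lenition]
  surbavo → survavo   [unconditioned shift]
  survavo (rule 4 does not apply)
  survavo → hurvavo   [debuccalisation]
  giving Wizilu hurvavo.
Among the options, 'hurvavo' alone shows every Wizilu change applied in order.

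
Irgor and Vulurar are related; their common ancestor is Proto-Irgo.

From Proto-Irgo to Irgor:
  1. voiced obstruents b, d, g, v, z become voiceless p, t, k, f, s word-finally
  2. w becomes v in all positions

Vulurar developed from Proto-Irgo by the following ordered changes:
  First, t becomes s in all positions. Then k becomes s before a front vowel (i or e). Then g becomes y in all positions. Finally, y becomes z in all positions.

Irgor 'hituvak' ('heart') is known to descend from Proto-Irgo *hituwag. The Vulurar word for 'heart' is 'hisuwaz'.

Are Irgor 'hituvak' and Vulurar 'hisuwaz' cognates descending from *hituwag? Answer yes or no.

Derive the expected Vulurar reflex of *hituwag:
Vulurar: *hituwag > hisuwag > hisuway > hisuwaz  (by unconditioned shift, unconditioned shift, unconditioned shift)
Vulurar 'hisuwaz' matches the regular reflex exactly, so the pair is cognate.

yes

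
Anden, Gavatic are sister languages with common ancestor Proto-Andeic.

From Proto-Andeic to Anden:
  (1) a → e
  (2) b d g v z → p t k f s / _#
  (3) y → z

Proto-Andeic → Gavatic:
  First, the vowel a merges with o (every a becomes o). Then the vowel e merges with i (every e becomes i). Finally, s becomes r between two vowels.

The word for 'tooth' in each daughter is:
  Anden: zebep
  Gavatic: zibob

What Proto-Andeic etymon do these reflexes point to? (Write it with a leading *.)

Position 4: Anden has e, Gavatic has o. Taking the neighbouring segments as reconstructed: Anden e could go back to *a or *e; Gavatic o could go back to *a or *o — the one source consistent with every daughter is *a.
Position 2: Anden has e, Gavatic has i. Taking the neighbouring segments as reconstructed: Anden e could go back to *a or *e; Gavatic i could go back to *e or *i — the one source consistent with every daughter is *e.
Position 5: Anden has p, Gavatic has b. Gavatic preserves b here (none of its changes turn any other segment into b), so the proto-segment is *b.
Verify the candidate proto-form against each daughter:
Anden: *zebab > zebeb > zebep  (by vowel merger, final devoicing)
Gavatic: *zebab > zebob > zibob  (by vowel merger, vowel merger)
*zebab is the unique common source.

*zebab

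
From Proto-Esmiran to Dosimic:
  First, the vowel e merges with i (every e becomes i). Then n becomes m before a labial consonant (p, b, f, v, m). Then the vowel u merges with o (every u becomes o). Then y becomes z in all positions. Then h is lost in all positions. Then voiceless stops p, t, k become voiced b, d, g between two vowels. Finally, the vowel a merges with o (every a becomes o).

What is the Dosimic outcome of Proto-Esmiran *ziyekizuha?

Dosimic: start from *ziyekizuha.
  rule 1 (vowel merger): ziyekizuha → ziyikizuha
  rule 2: no change — ziyikizuha
  rule 3 (vowel merger): ziyikizuha → ziyikizoha
  rule 4 (unconditioned shift): ziyikizoha → zizikizoha
  rule 5 (h-loss): zizikizoha → zizikizoa
  rule 6 (intervocalic voicing): zizikizoa → zizigizoa
  rule 7 (vowel merger): zizigizoa → zizigizoo
  ⇒ Dosimic zizigizoo

zizigizoo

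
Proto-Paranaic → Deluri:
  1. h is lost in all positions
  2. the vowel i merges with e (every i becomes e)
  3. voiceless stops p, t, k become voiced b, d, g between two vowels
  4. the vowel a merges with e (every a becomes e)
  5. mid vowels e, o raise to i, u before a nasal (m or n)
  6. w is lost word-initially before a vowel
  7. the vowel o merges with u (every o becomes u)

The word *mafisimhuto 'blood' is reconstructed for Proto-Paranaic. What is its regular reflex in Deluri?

mefesimudu

Deluri: start from *mafisimhuto.
  rule 1 (h-loss): mafisimhuto → mafisimuto
  rule 2 (vowel merger): mafisimuto → mafesemuto
  rule 3 (intervocalic voicing): mafesemuto → mafesemudo
  rule 4 (vowel merger): mafesemudo → mefesemudo
  rule 5 (pre-nasal raising): mefesemudo → mefesimudo
  rule 6: no change — mefesimudo
  rule 7 (vowel merger): mefesimudo → mefesimudu
  ⇒ Deluri mefesimudu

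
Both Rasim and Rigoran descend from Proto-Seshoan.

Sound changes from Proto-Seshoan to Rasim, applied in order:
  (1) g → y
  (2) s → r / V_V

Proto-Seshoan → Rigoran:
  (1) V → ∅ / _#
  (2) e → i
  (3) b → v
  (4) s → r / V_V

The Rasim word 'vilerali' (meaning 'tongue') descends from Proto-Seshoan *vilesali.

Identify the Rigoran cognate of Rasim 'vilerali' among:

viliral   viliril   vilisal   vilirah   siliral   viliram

Rigoran: *vilesali > vilesal > vilisal > viliral  (by apocope, vowel merger, rhotacism)

viliral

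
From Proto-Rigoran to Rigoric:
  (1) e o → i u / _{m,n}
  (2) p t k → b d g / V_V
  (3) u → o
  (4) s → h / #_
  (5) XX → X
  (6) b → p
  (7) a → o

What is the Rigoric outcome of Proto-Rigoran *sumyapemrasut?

homyopimrosot

Rigoric: start from *sumyapemrasut.
  rule 1 (pre-nasal raising): sumyapemrasut → sumyapimrasut
  rule 2 (intervocalic voicing): sumyapimrasut → sumyabimrasut
  rule 3 (vowel merger): sumyabimrasut → somyabimrasot
  rule 4 (debuccalisation): somyabimrasot → homyabimrasot
  rule 5: no change — homyabimrasot
  rule 6 (unconditioned shift): homyabimrasot → homyapimrasot
  rule 7 (vowel merger): homyapimrasot → homyopimrosot
  ⇒ Rigoric homyopimrosot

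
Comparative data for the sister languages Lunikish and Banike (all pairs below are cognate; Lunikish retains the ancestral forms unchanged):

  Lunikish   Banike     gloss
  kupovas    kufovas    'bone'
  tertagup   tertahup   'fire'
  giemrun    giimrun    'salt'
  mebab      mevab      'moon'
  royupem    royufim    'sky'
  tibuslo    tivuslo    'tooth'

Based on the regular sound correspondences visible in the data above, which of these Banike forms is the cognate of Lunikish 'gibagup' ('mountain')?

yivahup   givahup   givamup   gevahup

mebab ~ mevab — Lunikish b corresponds to Banike v between vowels (before a back vowel).
tertagup ~ tertahup — Lunikish g corresponds to Banike h between vowels (before a back vowel).
Applying these to Lunikish 'gibagup':
  gibagup → givagup   (b→v between vowels (before a back vowel))
  givagup → givahup   (g→h between vowels (before a back vowel))
So the Banike cognate is 'givahup'.

givahup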